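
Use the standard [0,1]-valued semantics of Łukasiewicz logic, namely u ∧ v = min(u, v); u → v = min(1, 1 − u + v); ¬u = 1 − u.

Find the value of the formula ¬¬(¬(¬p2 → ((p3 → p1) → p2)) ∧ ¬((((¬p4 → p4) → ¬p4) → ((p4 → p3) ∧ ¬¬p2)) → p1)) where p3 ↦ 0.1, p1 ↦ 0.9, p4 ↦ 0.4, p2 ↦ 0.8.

¬p2: Łukasiewicz ¬ gives 1 − 0.8 = 0.2
(p3 → p1): min(1, 1 − 0.1 + 0.9) = 1
((p3 → p1) → p2): min(1, 1 − 1 + 0.8) = 0.8
(¬p2 → ((p3 → p1) → p2)): min(1, 1 − 0.2 + 0.8) = 1
¬(¬p2 → ((p3 → p1) → p2)): Łukasiewicz ¬ gives 1 − 1 = 0
¬p4: Łukasiewicz ¬ gives 1 − 0.4 = 0.6
(¬p4 → p4): min(1, 1 − 0.6 + 0.4) = 0.8
¬p4: Łukasiewicz ¬ gives 1 − 0.4 = 0.6
((¬p4 → p4) → ¬p4): min(1, 1 − 0.8 + 0.6) = 0.8
(p4 → p3): min(1, 1 − 0.4 + 0.1) = 0.7
¬p2: Łukasiewicz ¬ gives 1 − 0.8 = 0.2
¬¬p2: Łukasiewicz ¬ gives 1 − 0.2 = 0.8
((p4 → p3) ∧ ¬¬p2) = min(0.7, 0.8) = 0.7
(((¬p4 → p4) → ¬p4) → ((p4 → p3) ∧ ¬¬p2)): min(1, 1 − 0.8 + 0.7) = 0.9
((((¬p4 → p4) → ¬p4) → ((p4 → p3) ∧ ¬¬p2)) → p1): min(1, 1 − 0.9 + 0.9) = 1
¬((((¬p4 → p4) → ¬p4) → ((p4 → p3) ∧ ¬¬p2)) → p1): Łukasiewicz ¬ gives 1 − 1 = 0
(¬(¬p2 → ((p3 → p1) → p2)) ∧ ¬((((¬p4 → p4) → ¬p4) → ((p4 → p3) ∧ ¬¬p2)) → p1)) = min(0, 0) = 0
¬(¬(¬p2 → ((p3 → p1) → p2)) ∧ ¬((((¬p4 → p4) → ¬p4) → ((p4 → p3) ∧ ¬¬p2)) → p1)): Łukasiewicz ¬ gives 1 − 0 = 1
¬¬(¬(¬p2 → ((p3 → p1) → p2)) ∧ ¬((((¬p4 → p4) → ¬p4) → ((p4 → p3) ∧ ¬¬p2)) → p1)): Łukasiewicz ¬ gives 1 − 1 = 0

0.00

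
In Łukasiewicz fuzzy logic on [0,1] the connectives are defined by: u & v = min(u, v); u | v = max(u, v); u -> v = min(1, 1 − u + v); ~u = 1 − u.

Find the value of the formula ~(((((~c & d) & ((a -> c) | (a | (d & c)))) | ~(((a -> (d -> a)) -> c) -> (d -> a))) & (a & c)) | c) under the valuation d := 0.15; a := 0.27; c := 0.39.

~c: Łukasiewicz ¬ gives 1 − 0.39 = 0.61
(~c & d) = min(0.61, 0.15) = 0.15
(a -> c): min(1, 1 − 0.27 + 0.39) = 1
(d & c) = min(0.15, 0.39) = 0.15
(a | (d & c)) = max(0.27, 0.15) = 0.27
((a -> c) | (a | (d & c))) = max(1, 0.27) = 1
((~c & d) & ((a -> c) | (a | (d & c)))) = min(0.15, 1) = 0.15
(d -> a): min(1, 1 − 0.15 + 0.27) = 1
(a -> (d -> a)): min(1, 1 − 0.27 + 1) = 1
((a -> (d -> a)) -> c): min(1, 1 − 1 + 0.39) = 0.39
(d -> a): min(1, 1 − 0.15 + 0.27) = 1
(((a -> (d -> a)) -> c) -> (d -> a)): min(1, 1 − 0.39 + 1) = 1
~(((a -> (d -> a)) -> c) -> (d -> a)): Łukasiewicz ¬ gives 1 − 1 = 0
(((~c & d) & ((a -> c) | (a | (d & c)))) | ~(((a -> (d -> a)) -> c) -> (d -> a))) = max(0.15, 0) = 0.15
(a & c) = min(0.27, 0.39) = 0.27
((((~c & d) & ((a -> c) | (a | (d & c)))) | ~(((a -> (d -> a)) -> c) -> (d -> a))) & (a & c)) = min(0.15, 0.27) = 0.15
(((((~c & d) & ((a -> c) | (a | (d & c)))) | ~(((a -> (d -> a)) -> c) -> (d -> a))) & (a & c)) | c) = max(0.15, 0.39) = 0.39
~(((((~c & d) & ((a -> c) | (a | (d & c)))) | ~(((a -> (d -> a)) -> c) -> (d -> a))) & (a & c)) | c): Łukasiewicz ¬ gives 1 − 0.39 = 0.61

0.61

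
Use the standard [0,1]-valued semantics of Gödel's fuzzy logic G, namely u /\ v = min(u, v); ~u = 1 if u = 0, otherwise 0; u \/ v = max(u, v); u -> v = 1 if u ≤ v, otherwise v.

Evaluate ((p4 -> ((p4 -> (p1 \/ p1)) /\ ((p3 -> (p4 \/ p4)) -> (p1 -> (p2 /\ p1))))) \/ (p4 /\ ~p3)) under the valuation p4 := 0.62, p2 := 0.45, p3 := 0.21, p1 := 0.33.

(p1 \/ p1) = max(0.33, 0.33) = 0.33
(p4 -> (p1 \/ p1)): 0.62 > 0.33, so result = 0.33
(p4 \/ p4) = max(0.62, 0.62) = 0.62
(p3 -> (p4 \/ p4)): 0.21 ≤ 0.62, so result = 1
(p2 /\ p1) = min(0.45, 0.33) = 0.33
(p1 -> (p2 /\ p1)): 0.33 ≤ 0.33, so result = 1
((p3 -> (p4 \/ p4)) -> (p1 -> (p2 /\ p1))): 1 ≤ 1, so result = 1
((p4 -> (p1 \/ p1)) /\ ((p3 -> (p4 \/ p4)) -> (p1 -> (p2 /\ p1)))) = min(0.33, 1) = 0.33
(p4 -> ((p4 -> (p1 \/ p1)) /\ ((p3 -> (p4 \/ p4)) -> (p1 -> (p2 /\ p1))))): 0.62 > 0.33, so result = 0.33
~p3: Gödel ¬ of 0.21 = 0 (operand ≠ 0)
(p4 /\ ~p3) = min(0.62, 0) = 0
((p4 -> ((p4 -> (p1 \/ p1)) /\ ((p3 -> (p4 \/ p4)) -> (p1 -> (p2 /\ p1))))) \/ (p4 /\ ~p3)) = max(0.33, 0) = 0.33

0.33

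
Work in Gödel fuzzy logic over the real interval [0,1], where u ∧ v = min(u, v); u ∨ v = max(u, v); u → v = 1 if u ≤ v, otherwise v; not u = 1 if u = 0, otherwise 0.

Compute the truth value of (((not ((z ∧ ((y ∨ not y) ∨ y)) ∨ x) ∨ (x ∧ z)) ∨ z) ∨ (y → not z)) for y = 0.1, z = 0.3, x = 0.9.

0.30

not y: Gödel ¬ of 0.1 = 0 (operand ≠ 0)
(y ∨ not y) = max(0.1, 0) = 0.1
((y ∨ not y) ∨ y) = max(0.1, 0.1) = 0.1
(z ∧ ((y ∨ not y) ∨ y)) = min(0.3, 0.1) = 0.1
((z ∧ ((y ∨ not y) ∨ y)) ∨ x) = max(0.1, 0.9) = 0.9
not ((z ∧ ((y ∨ not y) ∨ y)) ∨ x): Gödel ¬ of 0.9 = 0 (operand ≠ 0)
(x ∧ z) = min(0.9, 0.3) = 0.3
(not ((z ∧ ((y ∨ not y) ∨ y)) ∨ x) ∨ (x ∧ z)) = max(0, 0.3) = 0.3
((not ((z ∧ ((y ∨ not y) ∨ y)) ∨ x) ∨ (x ∧ z)) ∨ z) = max(0.3, 0.3) = 0.3
not z: Gödel ¬ of 0.3 = 0 (operand ≠ 0)
(y → not z): 0.1 > 0, so result = 0
(((not ((z ∧ ((y ∨ not y) ∨ y)) ∨ x) ∨ (x ∧ z)) ∨ z) ∨ (y → not z)) = max(0.3, 0) = 0.3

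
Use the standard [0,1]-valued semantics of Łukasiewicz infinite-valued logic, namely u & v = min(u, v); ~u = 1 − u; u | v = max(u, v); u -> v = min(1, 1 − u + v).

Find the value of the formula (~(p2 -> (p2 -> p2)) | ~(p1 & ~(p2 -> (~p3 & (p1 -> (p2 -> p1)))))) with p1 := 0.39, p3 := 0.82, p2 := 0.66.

0.61

(p2 -> p2): min(1, 1 − 0.66 + 0.66) = 1
(p2 -> (p2 -> p2)): min(1, 1 − 0.66 + 1) = 1
~(p2 -> (p2 -> p2)): Łukasiewicz ¬ gives 1 − 1 = 0
~p3: Łukasiewicz ¬ gives 1 − 0.82 = 0.18
(p2 -> p1): min(1, 1 − 0.66 + 0.39) = 0.73
(p1 -> (p2 -> p1)): min(1, 1 − 0.39 + 0.73) = 1
(~p3 & (p1 -> (p2 -> p1))) = min(0.18, 1) = 0.18
(p2 -> (~p3 & (p1 -> (p2 -> p1)))): min(1, 1 − 0.66 + 0.18) = 0.52
~(p2 -> (~p3 & (p1 -> (p2 -> p1)))): Łukasiewicz ¬ gives 1 − 0.52 = 0.48
(p1 & ~(p2 -> (~p3 & (p1 -> (p2 -> p1))))) = min(0.39, 0.48) = 0.39
~(p1 & ~(p2 -> (~p3 & (p1 -> (p2 -> p1))))): Łukasiewicz ¬ gives 1 − 0.39 = 0.61
(~(p2 -> (p2 -> p2)) | ~(p1 & ~(p2 -> (~p3 & (p1 -> (p2 -> p1)))))) = max(0, 0.61) = 0.61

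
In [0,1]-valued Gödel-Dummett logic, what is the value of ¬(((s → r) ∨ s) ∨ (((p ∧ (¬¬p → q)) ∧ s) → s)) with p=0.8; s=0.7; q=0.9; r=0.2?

(s → r): 0.7 > 0.2, so result = 0.2
((s → r) ∨ s) = max(0.2, 0.7) = 0.7
¬p: Gödel ¬ of 0.8 = 0 (operand ≠ 0)
¬¬p: Gödel ¬ of 0 = 1 (operand is 0)
(¬¬p → q): 1 > 0.9, so result = 0.9
(p ∧ (¬¬p → q)) = min(0.8, 0.9) = 0.8
((p ∧ (¬¬p → q)) ∧ s) = min(0.8, 0.7) = 0.7
(((p ∧ (¬¬p → q)) ∧ s) → s): 0.7 ≤ 0.7, so result = 1
(((s → r) ∨ s) ∨ (((p ∧ (¬¬p → q)) ∧ s) → s)) = max(0.7, 1) = 1
¬(((s → r) ∨ s) ∨ (((p ∧ (¬¬p → q)) ∧ s) → s)): Gödel ¬ of 1 = 0 (operand ≠ 0)

0.00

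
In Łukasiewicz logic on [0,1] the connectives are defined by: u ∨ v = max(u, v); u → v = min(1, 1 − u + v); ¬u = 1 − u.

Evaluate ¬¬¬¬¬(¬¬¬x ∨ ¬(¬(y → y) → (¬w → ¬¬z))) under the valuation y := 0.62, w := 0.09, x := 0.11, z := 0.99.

¬x: Łukasiewicz ¬ gives 1 − 0.11 = 0.89
¬¬x: Łukasiewicz ¬ gives 1 − 0.89 = 0.11
¬¬¬x: Łukasiewicz ¬ gives 1 − 0.11 = 0.89
(y → y): min(1, 1 − 0.62 + 0.62) = 1
¬(y → y): Łukasiewicz ¬ gives 1 − 1 = 0
¬w: Łukasiewicz ¬ gives 1 − 0.09 = 0.91
¬z: Łukasiewicz ¬ gives 1 − 0.99 = 0.01
¬¬z: Łukasiewicz ¬ gives 1 − 0.01 = 0.99
(¬w → ¬¬z): min(1, 1 − 0.91 + 0.99) = 1
(¬(y → y) → (¬w → ¬¬z)): min(1, 1 − 0 + 1) = 1
¬(¬(y → y) → (¬w → ¬¬z)): Łukasiewicz ¬ gives 1 − 1 = 0
(¬¬¬x ∨ ¬(¬(y → y) → (¬w → ¬¬z))) = max(0.89, 0) = 0.89
¬(¬¬¬x ∨ ¬(¬(y → y) → (¬w → ¬¬z))): Łukasiewicz ¬ gives 1 − 0.89 = 0.11
¬¬(¬¬¬x ∨ ¬(¬(y → y) → (¬w → ¬¬z))): Łukasiewicz ¬ gives 1 − 0.11 = 0.89
¬¬¬(¬¬¬x ∨ ¬(¬(y → y) → (¬w → ¬¬z))): Łukasiewicz ¬ gives 1 − 0.89 = 0.11
¬¬¬¬(¬¬¬x ∨ ¬(¬(y → y) → (¬w → ¬¬z))): Łukasiewicz ¬ gives 1 − 0.11 = 0.89
¬¬¬¬¬(¬¬¬x ∨ ¬(¬(y → y) → (¬w → ¬¬z))): Łukasiewicz ¬ gives 1 − 0.89 = 0.11

0.11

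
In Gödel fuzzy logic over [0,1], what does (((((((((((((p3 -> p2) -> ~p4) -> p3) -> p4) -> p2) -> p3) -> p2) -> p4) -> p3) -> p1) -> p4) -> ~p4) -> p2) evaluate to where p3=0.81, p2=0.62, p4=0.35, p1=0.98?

1.00

(p3 -> p2): 0.81 > 0.62, so result = 0.62
~p4: Gödel ¬ of 0.35 = 0 (operand ≠ 0)
((p3 -> p2) -> ~p4): 0.62 > 0, so result = 0
(((p3 -> p2) -> ~p4) -> p3): 0 ≤ 0.81, so result = 1
((((p3 -> p2) -> ~p4) -> p3) -> p4): 1 > 0.35, so result = 0.35
(((((p3 -> p2) -> ~p4) -> p3) -> p4) -> p2): 0.35 ≤ 0.62, so result = 1
((((((p3 -> p2) -> ~p4) -> p3) -> p4) -> p2) -> p3): 1 > 0.81, so result = 0.81
(((((((p3 -> p2) -> ~p4) -> p3) -> p4) -> p2) -> p3) -> p2): 0.81 > 0.62, so result = 0.62
((((((((p3 -> p2) -> ~p4) -> p3) -> p4) -> p2) -> p3) -> p2) -> p4): 0.62 > 0.35, so result = 0.35
(((((((((p3 -> p2) -> ~p4) -> p3) -> p4) -> p2) -> p3) -> p2) -> p4) -> p3): 0.35 ≤ 0.81, so result = 1
((((((((((p3 -> p2) -> ~p4) -> p3) -> p4) -> p2) -> p3) -> p2) -> p4) -> p3) -> p1): 1 > 0.98, so result = 0.98
(((((((((((p3 -> p2) -> ~p4) -> p3) -> p4) -> p2) -> p3) -> p2) -> p4) -> p3) -> p1) -> p4): 0.98 > 0.35, so result = 0.35
~p4: Gödel ¬ of 0.35 = 0 (operand ≠ 0)
((((((((((((p3 -> p2) -> ~p4) -> p3) -> p4) -> p2) -> p3) -> p2) -> p4) -> p3) -> p1) -> p4) -> ~p4): 0.35 > 0, so result = 0
(((((((((((((p3 -> p2) -> ~p4) -> p3) -> p4) -> p2) -> p3) -> p2) -> p4) -> p3) -> p1) -> p4) -> ~p4) -> p2): 0 ≤ 0.62, so result = 1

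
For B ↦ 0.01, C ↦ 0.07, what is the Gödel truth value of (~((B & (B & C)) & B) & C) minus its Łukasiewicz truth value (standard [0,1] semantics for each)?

-0.07

Gödel evaluation:
  (B & C) = min(0.01, 0.07) = 0.01
  (B & (B & C)) = min(0.01, 0.01) = 0.01
  ((B & (B & C)) & B) = min(0.01, 0.01) = 0.01
  ~((B & (B & C)) & B): Gödel ¬ of 0.01 = 0 (operand ≠ 0)
  (~((B & (B & C)) & B) & C) = min(0, 0.07) = 0
  Gödel value = 0
Łukasiewicz evaluation:
  (B & C) = min(0.01, 0.07) = 0.01
  (B & (B & C)) = min(0.01, 0.01) = 0.01
  ((B & (B & C)) & B) = min(0.01, 0.01) = 0.01
  ~((B & (B & C)) & B): Łukasiewicz ¬ gives 1 − 0.01 = 0.99
  (~((B & (B & C)) & B) & C) = min(0.99, 0.07) = 0.07
  Łukasiewicz value = 0.07
Difference: 0 − 0.07 = -0.07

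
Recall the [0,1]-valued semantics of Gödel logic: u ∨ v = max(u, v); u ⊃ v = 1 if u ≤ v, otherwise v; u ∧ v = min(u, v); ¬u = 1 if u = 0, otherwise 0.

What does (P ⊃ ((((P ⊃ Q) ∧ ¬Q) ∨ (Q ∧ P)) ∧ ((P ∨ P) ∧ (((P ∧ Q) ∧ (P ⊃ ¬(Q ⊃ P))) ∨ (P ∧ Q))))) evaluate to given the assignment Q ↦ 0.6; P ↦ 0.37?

1.00

(P ⊃ Q): 0.37 ≤ 0.6, so result = 1
¬Q: Gödel ¬ of 0.6 = 0 (operand ≠ 0)
((P ⊃ Q) ∧ ¬Q) = min(1, 0) = 0
(Q ∧ P) = min(0.6, 0.37) = 0.37
(((P ⊃ Q) ∧ ¬Q) ∨ (Q ∧ P)) = max(0, 0.37) = 0.37
(P ∨ P) = max(0.37, 0.37) = 0.37
(P ∧ Q) = min(0.37, 0.6) = 0.37
(Q ⊃ P): 0.6 > 0.37, so result = 0.37
¬(Q ⊃ P): Gödel ¬ of 0.37 = 0 (operand ≠ 0)
(P ⊃ ¬(Q ⊃ P)): 0.37 > 0, so result = 0
((P ∧ Q) ∧ (P ⊃ ¬(Q ⊃ P))) = min(0.37, 0) = 0
(P ∧ Q) = min(0.37, 0.6) = 0.37
(((P ∧ Q) ∧ (P ⊃ ¬(Q ⊃ P))) ∨ (P ∧ Q)) = max(0, 0.37) = 0.37
((P ∨ P) ∧ (((P ∧ Q) ∧ (P ⊃ ¬(Q ⊃ P))) ∨ (P ∧ Q))) = min(0.37, 0.37) = 0.37
((((P ⊃ Q) ∧ ¬Q) ∨ (Q ∧ P)) ∧ ((P ∨ P) ∧ (((P ∧ Q) ∧ (P ⊃ ¬(Q ⊃ P))) ∨ (P ∧ Q)))) = min(0.37, 0.37) = 0.37
(P ⊃ ((((P ⊃ Q) ∧ ¬Q) ∨ (Q ∧ P)) ∧ ((P ∨ P) ∧ (((P ∧ Q) ∧ (P ⊃ ¬(Q ⊃ P))) ∨ (P ∧ Q))))): 0.37 ≤ 0.37, so result = 1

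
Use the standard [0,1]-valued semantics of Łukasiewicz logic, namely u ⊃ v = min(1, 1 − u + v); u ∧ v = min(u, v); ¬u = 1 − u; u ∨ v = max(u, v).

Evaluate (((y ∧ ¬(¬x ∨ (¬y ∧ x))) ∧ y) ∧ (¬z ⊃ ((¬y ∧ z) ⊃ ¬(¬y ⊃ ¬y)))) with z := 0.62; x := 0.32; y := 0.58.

0.32

¬x: Łukasiewicz ¬ gives 1 − 0.32 = 0.68
¬y: Łukasiewicz ¬ gives 1 − 0.58 = 0.42
(¬y ∧ x) = min(0.42, 0.32) = 0.32
(¬x ∨ (¬y ∧ x)) = max(0.68, 0.32) = 0.68
¬(¬x ∨ (¬y ∧ x)): Łukasiewicz ¬ gives 1 − 0.68 = 0.32
(y ∧ ¬(¬x ∨ (¬y ∧ x))) = min(0.58, 0.32) = 0.32
((y ∧ ¬(¬x ∨ (¬y ∧ x))) ∧ y) = min(0.32, 0.58) = 0.32
¬z: Łukasiewicz ¬ gives 1 − 0.62 = 0.38
¬y: Łukasiewicz ¬ gives 1 − 0.58 = 0.42
(¬y ∧ z) = min(0.42, 0.62) = 0.42
¬y: Łukasiewicz ¬ gives 1 − 0.58 = 0.42
¬y: Łukasiewicz ¬ gives 1 − 0.58 = 0.42
(¬y ⊃ ¬y): min(1, 1 − 0.42 + 0.42) = 1
¬(¬y ⊃ ¬y): Łukasiewicz ¬ gives 1 − 1 = 0
((¬y ∧ z) ⊃ ¬(¬y ⊃ ¬y)): min(1, 1 − 0.42 + 0) = 0.58
(¬z ⊃ ((¬y ∧ z) ⊃ ¬(¬y ⊃ ¬y))): min(1, 1 − 0.38 + 0.58) = 1
(((y ∧ ¬(¬x ∨ (¬y ∧ x))) ∧ y) ∧ (¬z ⊃ ((¬y ∧ z) ⊃ ¬(¬y ⊃ ¬y)))) = min(0.32, 1) = 0.32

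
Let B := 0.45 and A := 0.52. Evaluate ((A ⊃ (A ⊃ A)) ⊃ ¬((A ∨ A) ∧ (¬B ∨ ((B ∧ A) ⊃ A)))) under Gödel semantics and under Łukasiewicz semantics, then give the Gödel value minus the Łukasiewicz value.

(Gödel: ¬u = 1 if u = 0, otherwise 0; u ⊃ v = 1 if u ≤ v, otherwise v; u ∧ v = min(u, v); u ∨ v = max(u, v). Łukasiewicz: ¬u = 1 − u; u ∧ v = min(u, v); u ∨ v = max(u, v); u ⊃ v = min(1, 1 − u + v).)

Gödel evaluation:
  (A ⊃ A): 0.52 ≤ 0.52, so result = 1
  (A ⊃ (A ⊃ A)): 0.52 ≤ 1, so result = 1
  (A ∨ A) = max(0.52, 0.52) = 0.52
  ¬B: Gödel ¬ of 0.45 = 0 (operand ≠ 0)
  (B ∧ A) = min(0.45, 0.52) = 0.45
  ((B ∧ A) ⊃ A): 0.45 ≤ 0.52, so result = 1
  (¬B ∨ ((B ∧ A) ⊃ A)) = max(0, 1) = 1
  ((A ∨ A) ∧ (¬B ∨ ((B ∧ A) ⊃ A))) = min(0.52, 1) = 0.52
  ¬((A ∨ A) ∧ (¬B ∨ ((B ∧ A) ⊃ A))): Gödel ¬ of 0.52 = 0 (operand ≠ 0)
  ((A ⊃ (A ⊃ A)) ⊃ ¬((A ∨ A) ∧ (¬B ∨ ((B ∧ A) ⊃ A)))): 1 > 0, so result = 0
  Gödel value = 0
Łukasiewicz evaluation:
  (A ⊃ A): min(1, 1 − 0.52 + 0.52) = 1
  (A ⊃ (A ⊃ A)): min(1, 1 − 0.52 + 1) = 1
  (A ∨ A) = max(0.52, 0.52) = 0.52
  ¬B: Łukasiewicz ¬ gives 1 − 0.45 = 0.55
  (B ∧ A) = min(0.45, 0.52) = 0.45
  ((B ∧ A) ⊃ A): min(1, 1 − 0.45 + 0.52) = 1
  (¬B ∨ ((B ∧ A) ⊃ A)) = max(0.55, 1) = 1
  ((A ∨ A) ∧ (¬B ∨ ((B ∧ A) ⊃ A))) = min(0.52, 1) = 0.52
  ¬((A ∨ A) ∧ (¬B ∨ ((B ∧ A) ⊃ A))): Łukasiewicz ¬ gives 1 − 0.52 = 0.48
  ((A ⊃ (A ⊃ A)) ⊃ ¬((A ∨ A) ∧ (¬B ∨ ((B ∧ A) ⊃ A)))): min(1, 1 − 1 + 0.48) = 0.48
  Łukasiewicz value = 0.48
Difference: 0 − 0.48 = -0.48

-0.48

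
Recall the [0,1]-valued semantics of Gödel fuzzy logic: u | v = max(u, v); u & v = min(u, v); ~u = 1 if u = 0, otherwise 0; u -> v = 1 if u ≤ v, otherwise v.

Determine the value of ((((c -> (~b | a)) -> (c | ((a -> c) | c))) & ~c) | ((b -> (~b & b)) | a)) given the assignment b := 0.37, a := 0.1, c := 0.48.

~b: Gödel ¬ of 0.37 = 0 (operand ≠ 0)
(~b | a) = max(0, 0.1) = 0.1
(c -> (~b | a)): 0.48 > 0.1, so result = 0.1
(a -> c): 0.1 ≤ 0.48, so result = 1
((a -> c) | c) = max(1, 0.48) = 1
(c | ((a -> c) | c)) = max(0.48, 1) = 1
((c -> (~b | a)) -> (c | ((a -> c) | c))): 0.1 ≤ 1, so result = 1
~c: Gödel ¬ of 0.48 = 0 (operand ≠ 0)
(((c -> (~b | a)) -> (c | ((a -> c) | c))) & ~c) = min(1, 0) = 0
~b: Gödel ¬ of 0.37 = 0 (operand ≠ 0)
(~b & b) = min(0, 0.37) = 0
(b -> (~b & b)): 0.37 > 0, so result = 0
((b -> (~b & b)) | a) = max(0, 0.1) = 0.1
((((c -> (~b | a)) -> (c | ((a -> c) | c))) & ~c) | ((b -> (~b & b)) | a)) = max(0, 0.1) = 0.1

0.10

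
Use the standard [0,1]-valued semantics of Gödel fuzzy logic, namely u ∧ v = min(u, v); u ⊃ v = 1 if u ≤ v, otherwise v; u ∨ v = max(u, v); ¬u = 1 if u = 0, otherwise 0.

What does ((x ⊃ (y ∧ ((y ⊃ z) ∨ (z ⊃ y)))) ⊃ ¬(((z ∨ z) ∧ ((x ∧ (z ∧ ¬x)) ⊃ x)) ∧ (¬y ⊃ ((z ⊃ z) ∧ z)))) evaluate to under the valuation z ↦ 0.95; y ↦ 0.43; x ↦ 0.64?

0.00

(y ⊃ z): 0.43 ≤ 0.95, so result = 1
(z ⊃ y): 0.95 > 0.43, so result = 0.43
((y ⊃ z) ∨ (z ⊃ y)) = max(1, 0.43) = 1
(y ∧ ((y ⊃ z) ∨ (z ⊃ y))) = min(0.43, 1) = 0.43
(x ⊃ (y ∧ ((y ⊃ z) ∨ (z ⊃ y)))): 0.64 > 0.43, so result = 0.43
(z ∨ z) = max(0.95, 0.95) = 0.95
¬x: Gödel ¬ of 0.64 = 0 (operand ≠ 0)
(z ∧ ¬x) = min(0.95, 0) = 0
(x ∧ (z ∧ ¬x)) = min(0.64, 0) = 0
((x ∧ (z ∧ ¬x)) ⊃ x): 0 ≤ 0.64, so result = 1
((z ∨ z) ∧ ((x ∧ (z ∧ ¬x)) ⊃ x)) = min(0.95, 1) = 0.95
¬y: Gödel ¬ of 0.43 = 0 (operand ≠ 0)
(z ⊃ z): 0.95 ≤ 0.95, so result = 1
((z ⊃ z) ∧ z) = min(1, 0.95) = 0.95
(¬y ⊃ ((z ⊃ z) ∧ z)): 0 ≤ 0.95, so result = 1
(((z ∨ z) ∧ ((x ∧ (z ∧ ¬x)) ⊃ x)) ∧ (¬y ⊃ ((z ⊃ z) ∧ z))) = min(0.95, 1) = 0.95
¬(((z ∨ z) ∧ ((x ∧ (z ∧ ¬x)) ⊃ x)) ∧ (¬y ⊃ ((z ⊃ z) ∧ z))): Gödel ¬ of 0.95 = 0 (operand ≠ 0)
((x ⊃ (y ∧ ((y ⊃ z) ∨ (z ⊃ y)))) ⊃ ¬(((z ∨ z) ∧ ((x ∧ (z ∧ ¬x)) ⊃ x)) ∧ (¬y ⊃ ((z ⊃ z) ∧ z)))): 0.43 > 0, so result = 0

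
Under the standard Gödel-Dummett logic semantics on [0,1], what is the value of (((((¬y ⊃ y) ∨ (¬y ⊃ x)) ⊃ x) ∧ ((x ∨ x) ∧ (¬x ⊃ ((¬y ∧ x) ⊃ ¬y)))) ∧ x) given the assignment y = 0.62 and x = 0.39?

0.39

¬y: Gödel ¬ of 0.62 = 0 (operand ≠ 0)
(¬y ⊃ y): 0 ≤ 0.62, so result = 1
¬y: Gödel ¬ of 0.62 = 0 (operand ≠ 0)
(¬y ⊃ x): 0 ≤ 0.39, so result = 1
((¬y ⊃ y) ∨ (¬y ⊃ x)) = max(1, 1) = 1
(((¬y ⊃ y) ∨ (¬y ⊃ x)) ⊃ x): 1 > 0.39, so result = 0.39
(x ∨ x) = max(0.39, 0.39) = 0.39
¬x: Gödel ¬ of 0.39 = 0 (operand ≠ 0)
¬y: Gödel ¬ of 0.62 = 0 (operand ≠ 0)
(¬y ∧ x) = min(0, 0.39) = 0
¬y: Gödel ¬ of 0.62 = 0 (operand ≠ 0)
((¬y ∧ x) ⊃ ¬y): 0 ≤ 0, so result = 1
(¬x ⊃ ((¬y ∧ x) ⊃ ¬y)): 0 ≤ 1, so result = 1
((x ∨ x) ∧ (¬x ⊃ ((¬y ∧ x) ⊃ ¬y))) = min(0.39, 1) = 0.39
((((¬y ⊃ y) ∨ (¬y ⊃ x)) ⊃ x) ∧ ((x ∨ x) ∧ (¬x ⊃ ((¬y ∧ x) ⊃ ¬y)))) = min(0.39, 0.39) = 0.39
(((((¬y ⊃ y) ∨ (¬y ⊃ x)) ⊃ x) ∧ ((x ∨ x) ∧ (¬x ⊃ ((¬y ∧ x) ⊃ ¬y)))) ∧ x) = min(0.39, 0.39) = 0.39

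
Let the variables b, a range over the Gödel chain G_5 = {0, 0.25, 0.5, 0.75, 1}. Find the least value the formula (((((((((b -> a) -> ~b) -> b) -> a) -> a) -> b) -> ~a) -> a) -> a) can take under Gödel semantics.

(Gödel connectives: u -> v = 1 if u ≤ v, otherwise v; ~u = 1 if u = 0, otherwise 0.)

0.25

The minimum is attained at b = 0.25, a = 0.25:
  (b -> a): 0.25 ≤ 0.25, so result = 1
  ~b: Gödel ¬ of 0.25 = 0 (operand ≠ 0)
  ((b -> a) -> ~b): 1 > 0, so result = 0
  (((b -> a) -> ~b) -> b): 0 ≤ 0.25, so result = 1
  ((((b -> a) -> ~b) -> b) -> a): 1 > 0.25, so result = 0.25
  (((((b -> a) -> ~b) -> b) -> a) -> a): 0.25 ≤ 0.25, so result = 1
  ((((((b -> a) -> ~b) -> b) -> a) -> a) -> b): 1 > 0.25, so result = 0.25
  ~a: Gödel ¬ of 0.25 = 0 (operand ≠ 0)
  (((((((b -> a) -> ~b) -> b) -> a) -> a) -> b) -> ~a): 0.25 > 0, so result = 0
  ((((((((b -> a) -> ~b) -> b) -> a) -> a) -> b) -> ~a) -> a): 0 ≤ 0.25, so result = 1
  (((((((((b -> a) -> ~b) -> b) -> a) -> a) -> b) -> ~a) -> a) -> a): 1 > 0.25, so result = 0.25
Checking all 25 assignments confirms none give a value below 0.25.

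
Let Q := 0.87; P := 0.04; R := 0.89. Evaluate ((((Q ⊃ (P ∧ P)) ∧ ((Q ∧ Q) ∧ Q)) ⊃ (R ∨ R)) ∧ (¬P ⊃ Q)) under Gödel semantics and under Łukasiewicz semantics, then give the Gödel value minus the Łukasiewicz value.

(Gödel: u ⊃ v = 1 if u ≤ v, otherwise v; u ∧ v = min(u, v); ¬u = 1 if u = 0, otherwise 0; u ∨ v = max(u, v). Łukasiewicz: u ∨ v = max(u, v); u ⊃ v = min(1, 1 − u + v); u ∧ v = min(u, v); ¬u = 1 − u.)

0.09

Gödel evaluation:
  (P ∧ P) = min(0.04, 0.04) = 0.04
  (Q ⊃ (P ∧ P)): 0.87 > 0.04, so result = 0.04
  (Q ∧ Q) = min(0.87, 0.87) = 0.87
  ((Q ∧ Q) ∧ Q) = min(0.87, 0.87) = 0.87
  ((Q ⊃ (P ∧ P)) ∧ ((Q ∧ Q) ∧ Q)) = min(0.04, 0.87) = 0.04
  (R ∨ R) = max(0.89, 0.89) = 0.89
  (((Q ⊃ (P ∧ P)) ∧ ((Q ∧ Q) ∧ Q)) ⊃ (R ∨ R)): 0.04 ≤ 0.89, so result = 1
  ¬P: Gödel ¬ of 0.04 = 0 (operand ≠ 0)
  (¬P ⊃ Q): 0 ≤ 0.87, so result = 1
  ((((Q ⊃ (P ∧ P)) ∧ ((Q ∧ Q) ∧ Q)) ⊃ (R ∨ R)) ∧ (¬P ⊃ Q)) = min(1, 1) = 1
  Gödel value = 1
Łukasiewicz evaluation:
  (P ∧ P) = min(0.04, 0.04) = 0.04
  (Q ⊃ (P ∧ P)): min(1, 1 − 0.87 + 0.04) = 0.17
  (Q ∧ Q) = min(0.87, 0.87) = 0.87
  ((Q ∧ Q) ∧ Q) = min(0.87, 0.87) = 0.87
  ((Q ⊃ (P ∧ P)) ∧ ((Q ∧ Q) ∧ Q)) = min(0.17, 0.87) = 0.17
  (R ∨ R) = max(0.89, 0.89) = 0.89
  (((Q ⊃ (P ∧ P)) ∧ ((Q ∧ Q) ∧ Q)) ⊃ (R ∨ R)): min(1, 1 − 0.17 + 0.89) = 1
  ¬P: Łukasiewicz ¬ gives 1 − 0.04 = 0.96
  (¬P ⊃ Q): min(1, 1 − 0.96 + 0.87) = 0.91
  ((((Q ⊃ (P ∧ P)) ∧ ((Q ∧ Q) ∧ Q)) ⊃ (R ∨ R)) ∧ (¬P ⊃ Q)) = min(1, 0.91) = 0.91
  Łukasiewicz value = 0.91
Difference: 1 − 0.91 = 0.09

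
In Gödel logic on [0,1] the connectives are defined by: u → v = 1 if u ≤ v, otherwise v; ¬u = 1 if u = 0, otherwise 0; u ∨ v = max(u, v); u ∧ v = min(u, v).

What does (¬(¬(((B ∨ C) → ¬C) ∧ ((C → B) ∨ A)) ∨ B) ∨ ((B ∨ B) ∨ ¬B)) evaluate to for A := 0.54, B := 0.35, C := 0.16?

0.35

(B ∨ C) = max(0.35, 0.16) = 0.35
¬C: Gödel ¬ of 0.16 = 0 (operand ≠ 0)
((B ∨ C) → ¬C): 0.35 > 0, so result = 0
(C → B): 0.16 ≤ 0.35, so result = 1
((C → B) ∨ A) = max(1, 0.54) = 1
(((B ∨ C) → ¬C) ∧ ((C → B) ∨ A)) = min(0, 1) = 0
¬(((B ∨ C) → ¬C) ∧ ((C → B) ∨ A)): Gödel ¬ of 0 = 1 (operand is 0)
(¬(((B ∨ C) → ¬C) ∧ ((C → B) ∨ A)) ∨ B) = max(1, 0.35) = 1
¬(¬(((B ∨ C) → ¬C) ∧ ((C → B) ∨ A)) ∨ B): Gödel ¬ of 1 = 0 (operand ≠ 0)
(B ∨ B) = max(0.35, 0.35) = 0.35
¬B: Gödel ¬ of 0.35 = 0 (operand ≠ 0)
((B ∨ B) ∨ ¬B) = max(0.35, 0) = 0.35
(¬(¬(((B ∨ C) → ¬C) ∧ ((C → B) ∨ A)) ∨ B) ∨ ((B ∨ B) ∨ ¬B)) = max(0, 0.35) = 0.35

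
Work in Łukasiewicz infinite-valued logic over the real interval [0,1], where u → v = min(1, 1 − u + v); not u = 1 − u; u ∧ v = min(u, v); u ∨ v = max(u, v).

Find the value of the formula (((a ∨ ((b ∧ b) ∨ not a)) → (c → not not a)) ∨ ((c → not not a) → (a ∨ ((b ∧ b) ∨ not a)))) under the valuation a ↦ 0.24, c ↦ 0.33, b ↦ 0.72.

(b ∧ b) = min(0.72, 0.72) = 0.72
not a: Łukasiewicz ¬ gives 1 − 0.24 = 0.76
((b ∧ b) ∨ not a) = max(0.72, 0.76) = 0.76
(a ∨ ((b ∧ b) ∨ not a)) = max(0.24, 0.76) = 0.76
not a: Łukasiewicz ¬ gives 1 − 0.24 = 0.76
not not a: Łukasiewicz ¬ gives 1 − 0.76 = 0.24
(c → not not a): min(1, 1 − 0.33 + 0.24) = 0.91
((a ∨ ((b ∧ b) ∨ not a)) → (c → not not a)): min(1, 1 − 0.76 + 0.91) = 1
not a: Łukasiewicz ¬ gives 1 − 0.24 = 0.76
not not a: Łukasiewicz ¬ gives 1 − 0.76 = 0.24
(c → not not a): min(1, 1 − 0.33 + 0.24) = 0.91
(b ∧ b) = min(0.72, 0.72) = 0.72
not a: Łukasiewicz ¬ gives 1 − 0.24 = 0.76
((b ∧ b) ∨ not a) = max(0.72, 0.76) = 0.76
(a ∨ ((b ∧ b) ∨ not a)) = max(0.24, 0.76) = 0.76
((c → not not a) → (a ∨ ((b ∧ b) ∨ not a))): min(1, 1 − 0.91 + 0.76) = 0.85
(((a ∨ ((b ∧ b) ∨ not a)) → (c → not not a)) ∨ ((c → not not a) → (a ∨ ((b ∧ b) ∨ not a)))) = max(1, 0.85) = 1

1.00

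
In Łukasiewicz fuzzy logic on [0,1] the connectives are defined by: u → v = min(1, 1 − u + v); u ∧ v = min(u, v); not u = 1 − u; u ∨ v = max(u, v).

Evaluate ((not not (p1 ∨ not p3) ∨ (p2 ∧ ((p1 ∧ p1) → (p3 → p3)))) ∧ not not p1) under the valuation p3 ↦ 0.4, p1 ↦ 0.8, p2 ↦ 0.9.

not p3: Łukasiewicz ¬ gives 1 − 0.4 = 0.6
(p1 ∨ not p3) = max(0.8, 0.6) = 0.8
not (p1 ∨ not p3): Łukasiewicz ¬ gives 1 − 0.8 = 0.2
not not (p1 ∨ not p3): Łukasiewicz ¬ gives 1 − 0.2 = 0.8
(p1 ∧ p1) = min(0.8, 0.8) = 0.8
(p3 → p3): min(1, 1 − 0.4 + 0.4) = 1
((p1 ∧ p1) → (p3 → p3)): min(1, 1 − 0.8 + 1) = 1
(p2 ∧ ((p1 ∧ p1) → (p3 → p3))) = min(0.9, 1) = 0.9
(not not (p1 ∨ not p3) ∨ (p2 ∧ ((p1 ∧ p1) → (p3 → p3)))) = max(0.8, 0.9) = 0.9
not p1: Łukasiewicz ¬ gives 1 − 0.8 = 0.2
not not p1: Łukasiewicz ¬ gives 1 − 0.2 = 0.8
((not not (p1 ∨ not p3) ∨ (p2 ∧ ((p1 ∧ p1) → (p3 → p3)))) ∧ not not p1) = min(0.9, 0.8) = 0.8

0.80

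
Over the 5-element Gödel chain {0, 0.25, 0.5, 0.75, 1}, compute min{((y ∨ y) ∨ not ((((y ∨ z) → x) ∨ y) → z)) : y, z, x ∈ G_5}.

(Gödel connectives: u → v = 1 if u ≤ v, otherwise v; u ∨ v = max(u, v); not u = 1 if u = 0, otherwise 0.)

0.00

The minimum is attained at y = 0, z = 0.25, x = 0:
  (y ∨ y) = max(0, 0) = 0
  (y ∨ z) = max(0, 0.25) = 0.25
  ((y ∨ z) → x): 0.25 > 0, so result = 0
  (((y ∨ z) → x) ∨ y) = max(0, 0) = 0
  ((((y ∨ z) → x) ∨ y) → z): 0 ≤ 0.25, so result = 1
  not ((((y ∨ z) → x) ∨ y) → z): Gödel ¬ of 1 = 0 (operand ≠ 0)
  ((y ∨ y) ∨ not ((((y ∨ z) → x) ∨ y) → z)) = max(0, 0) = 0
Checking all 125 assignments confirms none give a value below 0.00.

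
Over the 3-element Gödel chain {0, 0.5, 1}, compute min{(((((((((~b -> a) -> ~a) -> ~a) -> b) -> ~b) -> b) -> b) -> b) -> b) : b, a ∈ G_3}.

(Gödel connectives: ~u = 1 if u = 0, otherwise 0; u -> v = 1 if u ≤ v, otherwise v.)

0.50

The minimum is attained at b = 0.5, a = 0:
  ~b: Gödel ¬ of 0.5 = 0 (operand ≠ 0)
  (~b -> a): 0 ≤ 0, so result = 1
  ~a: Gödel ¬ of 0 = 1 (operand is 0)
  ((~b -> a) -> ~a): 1 ≤ 1, so result = 1
  ~a: Gödel ¬ of 0 = 1 (operand is 0)
  (((~b -> a) -> ~a) -> ~a): 1 ≤ 1, so result = 1
  ((((~b -> a) -> ~a) -> ~a) -> b): 1 > 0.5, so result = 0.5
  ~b: Gödel ¬ of 0.5 = 0 (operand ≠ 0)
  (((((~b -> a) -> ~a) -> ~a) -> b) -> ~b): 0.5 > 0, so result = 0
  ((((((~b -> a) -> ~a) -> ~a) -> b) -> ~b) -> b): 0 ≤ 0.5, so result = 1
  (((((((~b -> a) -> ~a) -> ~a) -> b) -> ~b) -> b) -> b): 1 > 0.5, so result = 0.5
  ((((((((~b -> a) -> ~a) -> ~a) -> b) -> ~b) -> b) -> b) -> b): 0.5 ≤ 0.5, so result = 1
  (((((((((~b -> a) -> ~a) -> ~a) -> b) -> ~b) -> b) -> b) -> b) -> b): 1 > 0.5, so result = 0.5
Checking all 9 assignments confirms none give a value below 0.50.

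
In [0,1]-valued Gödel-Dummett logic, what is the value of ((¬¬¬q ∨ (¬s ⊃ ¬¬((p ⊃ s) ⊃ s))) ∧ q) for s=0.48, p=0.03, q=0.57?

0.57

¬q: Gödel ¬ of 0.57 = 0 (operand ≠ 0)
¬¬q: Gödel ¬ of 0 = 1 (operand is 0)
¬¬¬q: Gödel ¬ of 1 = 0 (operand ≠ 0)
¬s: Gödel ¬ of 0.48 = 0 (operand ≠ 0)
(p ⊃ s): 0.03 ≤ 0.48, so result = 1
((p ⊃ s) ⊃ s): 1 > 0.48, so result = 0.48
¬((p ⊃ s) ⊃ s): Gödel ¬ of 0.48 = 0 (operand ≠ 0)
¬¬((p ⊃ s) ⊃ s): Gödel ¬ of 0 = 1 (operand is 0)
(¬s ⊃ ¬¬((p ⊃ s) ⊃ s)): 0 ≤ 1, so result = 1
(¬¬¬q ∨ (¬s ⊃ ¬¬((p ⊃ s) ⊃ s))) = max(0, 1) = 1
((¬¬¬q ∨ (¬s ⊃ ¬¬((p ⊃ s) ⊃ s))) ∧ q) = min(1, 0.57) = 0.57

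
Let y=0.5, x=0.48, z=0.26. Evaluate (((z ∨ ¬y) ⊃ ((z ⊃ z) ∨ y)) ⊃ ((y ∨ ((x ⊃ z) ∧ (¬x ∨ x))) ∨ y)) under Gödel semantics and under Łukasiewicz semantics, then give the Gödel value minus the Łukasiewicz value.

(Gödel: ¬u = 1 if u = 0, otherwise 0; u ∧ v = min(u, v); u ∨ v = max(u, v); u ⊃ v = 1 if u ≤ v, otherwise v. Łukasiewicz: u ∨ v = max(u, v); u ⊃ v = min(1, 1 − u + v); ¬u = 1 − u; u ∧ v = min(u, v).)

-0.02

Gödel evaluation:
  ¬y: Gödel ¬ of 0.5 = 0 (operand ≠ 0)
  (z ∨ ¬y) = max(0.26, 0) = 0.26
  (z ⊃ z): 0.26 ≤ 0.26, so result = 1
  ((z ⊃ z) ∨ y) = max(1, 0.5) = 1
  ((z ∨ ¬y) ⊃ ((z ⊃ z) ∨ y)): 0.26 ≤ 1, so result = 1
  (x ⊃ z): 0.48 > 0.26, so result = 0.26
  ¬x: Gödel ¬ of 0.48 = 0 (operand ≠ 0)
  (¬x ∨ x) = max(0, 0.48) = 0.48
  ((x ⊃ z) ∧ (¬x ∨ x)) = min(0.26, 0.48) = 0.26
  (y ∨ ((x ⊃ z) ∧ (¬x ∨ x))) = max(0.5, 0.26) = 0.5
  ((y ∨ ((x ⊃ z) ∧ (¬x ∨ x))) ∨ y) = max(0.5, 0.5) = 0.5
  (((z ∨ ¬y) ⊃ ((z ⊃ z) ∨ y)) ⊃ ((y ∨ ((x ⊃ z) ∧ (¬x ∨ x))) ∨ y)): 1 > 0.5, so result = 0.5
  Gödel value = 0.5
Łukasiewicz evaluation:
  ¬y: Łukasiewicz ¬ gives 1 − 0.5 = 0.5
  (z ∨ ¬y) = max(0.26, 0.5) = 0.5
  (z ⊃ z): min(1, 1 − 0.26 + 0.26) = 1
  ((z ⊃ z) ∨ y) = max(1, 0.5) = 1
  ((z ∨ ¬y) ⊃ ((z ⊃ z) ∨ y)): min(1, 1 − 0.5 + 1) = 1
  (x ⊃ z): min(1, 1 − 0.48 + 0.26) = 0.78
  ¬x: Łukasiewicz ¬ gives 1 − 0.48 = 0.52
  (¬x ∨ x) = max(0.52, 0.48) = 0.52
  ((x ⊃ z) ∧ (¬x ∨ x)) = min(0.78, 0.52) = 0.52
  (y ∨ ((x ⊃ z) ∧ (¬x ∨ x))) = max(0.5, 0.52) = 0.52
  ((y ∨ ((x ⊃ z) ∧ (¬x ∨ x))) ∨ y) = max(0.52, 0.5) = 0.52
  (((z ∨ ¬y) ⊃ ((z ⊃ z) ∨ y)) ⊃ ((y ∨ ((x ⊃ z) ∧ (¬x ∨ x))) ∨ y)): min(1, 1 − 1 + 0.52) = 0.52
  Łukasiewicz value = 0.52
Difference: 0.5 − 0.52 = -0.02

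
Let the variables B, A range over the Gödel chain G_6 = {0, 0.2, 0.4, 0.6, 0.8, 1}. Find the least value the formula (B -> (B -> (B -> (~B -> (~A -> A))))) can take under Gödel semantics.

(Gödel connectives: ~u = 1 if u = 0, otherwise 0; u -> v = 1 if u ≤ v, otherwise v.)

1.00

Every assignment gives 1. For instance at B = 0, A = 0:
  ~B: Gödel ¬ of 0 = 1 (operand is 0)
  ~A: Gödel ¬ of 0 = 1 (operand is 0)
  (~A -> A): 1 > 0, so result = 0
  (~B -> (~A -> A)): 1 > 0, so result = 0
  (B -> (~B -> (~A -> A))): 0 ≤ 0, so result = 1
  (B -> (B -> (~B -> (~A -> A)))): 0 ≤ 1, so result = 1
  (B -> (B -> (B -> (~B -> (~A -> A))))): 0 ≤ 1, so result = 1
All 36 assignments give value 1 — the formula is a G_6-tautology.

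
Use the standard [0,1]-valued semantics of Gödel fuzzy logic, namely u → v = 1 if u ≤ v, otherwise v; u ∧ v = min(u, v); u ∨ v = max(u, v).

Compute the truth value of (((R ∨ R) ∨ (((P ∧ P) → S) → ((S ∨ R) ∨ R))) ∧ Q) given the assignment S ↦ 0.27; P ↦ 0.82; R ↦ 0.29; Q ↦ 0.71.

(R ∨ R) = max(0.29, 0.29) = 0.29
(P ∧ P) = min(0.82, 0.82) = 0.82
((P ∧ P) → S): 0.82 > 0.27, so result = 0.27
(S ∨ R) = max(0.27, 0.29) = 0.29
((S ∨ R) ∨ R) = max(0.29, 0.29) = 0.29
(((P ∧ P) → S) → ((S ∨ R) ∨ R)): 0.27 ≤ 0.29, so result = 1
((R ∨ R) ∨ (((P ∧ P) → S) → ((S ∨ R) ∨ R))) = max(0.29, 1) = 1
(((R ∨ R) ∨ (((P ∧ P) → S) → ((S ∨ R) ∨ R))) ∧ Q) = min(1, 0.71) = 0.71

0.71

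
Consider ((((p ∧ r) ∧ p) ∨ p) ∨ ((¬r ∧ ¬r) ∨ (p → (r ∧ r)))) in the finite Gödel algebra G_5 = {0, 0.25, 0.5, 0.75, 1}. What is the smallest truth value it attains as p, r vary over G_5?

0.50

The minimum is attained at p = 0.5, r = 0.25:
  (p ∧ r) = min(0.5, 0.25) = 0.25
  ((p ∧ r) ∧ p) = min(0.25, 0.5) = 0.25
  (((p ∧ r) ∧ p) ∨ p) = max(0.25, 0.5) = 0.5
  ¬r: Gödel ¬ of 0.25 = 0 (operand ≠ 0)
  ¬r: Gödel ¬ of 0.25 = 0 (operand ≠ 0)
  (¬r ∧ ¬r) = min(0, 0) = 0
  (r ∧ r) = min(0.25, 0.25) = 0.25
  (p → (r ∧ r)): 0.5 > 0.25, so result = 0.25
  ((¬r ∧ ¬r) ∨ (p → (r ∧ r))) = max(0, 0.25) = 0.25
  ((((p ∧ r) ∧ p) ∨ p) ∨ ((¬r ∧ ¬r) ∨ (p → (r ∧ r)))) = max(0.5, 0.25) = 0.5
Checking all 25 assignments confirms none give a value below 0.50.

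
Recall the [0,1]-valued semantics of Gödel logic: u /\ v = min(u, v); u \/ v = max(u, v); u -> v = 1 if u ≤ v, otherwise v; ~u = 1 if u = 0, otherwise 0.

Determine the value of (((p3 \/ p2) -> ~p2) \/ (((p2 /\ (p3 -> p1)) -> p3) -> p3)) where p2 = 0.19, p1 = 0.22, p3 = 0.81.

(p3 \/ p2) = max(0.81, 0.19) = 0.81
~p2: Gödel ¬ of 0.19 = 0 (operand ≠ 0)
((p3 \/ p2) -> ~p2): 0.81 > 0, so result = 0
(p3 -> p1): 0.81 > 0.22, so result = 0.22
(p2 /\ (p3 -> p1)) = min(0.19, 0.22) = 0.19
((p2 /\ (p3 -> p1)) -> p3): 0.19 ≤ 0.81, so result = 1
(((p2 /\ (p3 -> p1)) -> p3) -> p3): 1 > 0.81, so result = 0.81
(((p3 \/ p2) -> ~p2) \/ (((p2 /\ (p3 -> p1)) -> p3) -> p3)) = max(0, 0.81) = 0.81

0.81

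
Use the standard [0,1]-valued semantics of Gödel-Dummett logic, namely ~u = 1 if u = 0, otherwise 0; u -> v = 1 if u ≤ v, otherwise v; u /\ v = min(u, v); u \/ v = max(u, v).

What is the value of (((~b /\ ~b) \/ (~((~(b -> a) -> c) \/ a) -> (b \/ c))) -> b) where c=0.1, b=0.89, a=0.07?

0.89

~b: Gödel ¬ of 0.89 = 0 (operand ≠ 0)
~b: Gödel ¬ of 0.89 = 0 (operand ≠ 0)
(~b /\ ~b) = min(0, 0) = 0
(b -> a): 0.89 > 0.07, so result = 0.07
~(b -> a): Gödel ¬ of 0.07 = 0 (operand ≠ 0)
(~(b -> a) -> c): 0 ≤ 0.1, so result = 1
((~(b -> a) -> c) \/ a) = max(1, 0.07) = 1
~((~(b -> a) -> c) \/ a): Gödel ¬ of 1 = 0 (operand ≠ 0)
(b \/ c) = max(0.89, 0.1) = 0.89
(~((~(b -> a) -> c) \/ a) -> (b \/ c)): 0 ≤ 0.89, so result = 1
((~b /\ ~b) \/ (~((~(b -> a) -> c) \/ a) -> (b \/ c))) = max(0, 1) = 1
(((~b /\ ~b) \/ (~((~(b -> a) -> c) \/ a) -> (b \/ c))) -> b): 1 > 0.89, so result = 0.89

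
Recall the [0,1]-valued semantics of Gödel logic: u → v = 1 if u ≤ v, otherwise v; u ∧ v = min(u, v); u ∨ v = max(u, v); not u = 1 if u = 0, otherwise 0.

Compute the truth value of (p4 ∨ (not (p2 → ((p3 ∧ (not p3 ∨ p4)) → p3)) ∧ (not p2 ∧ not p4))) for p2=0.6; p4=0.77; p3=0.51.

0.77

not p3: Gödel ¬ of 0.51 = 0 (operand ≠ 0)
(not p3 ∨ p4) = max(0, 0.77) = 0.77
(p3 ∧ (not p3 ∨ p4)) = min(0.51, 0.77) = 0.51
((p3 ∧ (not p3 ∨ p4)) → p3): 0.51 ≤ 0.51, so result = 1
(p2 → ((p3 ∧ (not p3 ∨ p4)) → p3)): 0.6 ≤ 1, so result = 1
not (p2 → ((p3 ∧ (not p3 ∨ p4)) → p3)): Gödel ¬ of 1 = 0 (operand ≠ 0)
not p2: Gödel ¬ of 0.6 = 0 (operand ≠ 0)
not p4: Gödel ¬ of 0.77 = 0 (operand ≠ 0)
(not p2 ∧ not p4) = min(0, 0) = 0
(not (p2 → ((p3 ∧ (not p3 ∨ p4)) → p3)) ∧ (not p2 ∧ not p4)) = min(0, 0) = 0
(p4 ∨ (not (p2 → ((p3 ∧ (not p3 ∨ p4)) → p3)) ∧ (not p2 ∧ not p4))) = max(0.77, 0) = 0.77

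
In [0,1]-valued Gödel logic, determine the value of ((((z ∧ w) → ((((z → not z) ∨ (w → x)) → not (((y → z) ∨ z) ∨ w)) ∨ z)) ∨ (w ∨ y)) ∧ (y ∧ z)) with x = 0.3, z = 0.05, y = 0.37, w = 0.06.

0.05

(z ∧ w) = min(0.05, 0.06) = 0.05
not z: Gödel ¬ of 0.05 = 0 (operand ≠ 0)
(z → not z): 0.05 > 0, so result = 0
(w → x): 0.06 ≤ 0.3, so result = 1
((z → not z) ∨ (w → x)) = max(0, 1) = 1
(y → z): 0.37 > 0.05, so result = 0.05
((y → z) ∨ z) = max(0.05, 0.05) = 0.05
(((y → z) ∨ z) ∨ w) = max(0.05, 0.06) = 0.06
not (((y → z) ∨ z) ∨ w): Gödel ¬ of 0.06 = 0 (operand ≠ 0)
(((z → not z) ∨ (w → x)) → not (((y → z) ∨ z) ∨ w)): 1 > 0, so result = 0
((((z → not z) ∨ (w → x)) → not (((y → z) ∨ z) ∨ w)) ∨ z) = max(0, 0.05) = 0.05
((z ∧ w) → ((((z → not z) ∨ (w → x)) → not (((y → z) ∨ z) ∨ w)) ∨ z)): 0.05 ≤ 0.05, so result = 1
(w ∨ y) = max(0.06, 0.37) = 0.37
(((z ∧ w) → ((((z → not z) ∨ (w → x)) → not (((y → z) ∨ z) ∨ w)) ∨ z)) ∨ (w ∨ y)) = max(1, 0.37) = 1
(y ∧ z) = min(0.37, 0.05) = 0.05
((((z ∧ w) → ((((z → not z) ∨ (w → x)) → not (((y → z) ∨ z) ∨ w)) ∨ z)) ∨ (w ∨ y)) ∧ (y ∧ z)) = min(1, 0.05) = 0.05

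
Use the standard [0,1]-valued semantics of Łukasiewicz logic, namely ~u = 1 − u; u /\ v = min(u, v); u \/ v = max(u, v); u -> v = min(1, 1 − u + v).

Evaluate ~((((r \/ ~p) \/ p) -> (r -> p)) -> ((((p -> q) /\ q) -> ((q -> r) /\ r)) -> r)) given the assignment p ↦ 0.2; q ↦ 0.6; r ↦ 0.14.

~p: Łukasiewicz ¬ gives 1 − 0.2 = 0.8
(r \/ ~p) = max(0.14, 0.8) = 0.8
((r \/ ~p) \/ p) = max(0.8, 0.2) = 0.8
(r -> p): min(1, 1 − 0.14 + 0.2) = 1
(((r \/ ~p) \/ p) -> (r -> p)): min(1, 1 − 0.8 + 1) = 1
(p -> q): min(1, 1 − 0.2 + 0.6) = 1
((p -> q) /\ q) = min(1, 0.6) = 0.6
(q -> r): min(1, 1 − 0.6 + 0.14) = 0.54
((q -> r) /\ r) = min(0.54, 0.14) = 0.14
(((p -> q) /\ q) -> ((q -> r) /\ r)): min(1, 1 − 0.6 + 0.14) = 0.54
((((p -> q) /\ q) -> ((q -> r) /\ r)) -> r): min(1, 1 − 0.54 + 0.14) = 0.6
((((r \/ ~p) \/ p) -> (r -> p)) -> ((((p -> q) /\ q) -> ((q -> r) /\ r)) -> r)): min(1, 1 − 1 + 0.6) = 0.6
~((((r \/ ~p) \/ p) -> (r -> p)) -> ((((p -> q) /\ q) -> ((q -> r) /\ r)) -> r)): Łukasiewicz ¬ gives 1 − 0.6 = 0.4

0.40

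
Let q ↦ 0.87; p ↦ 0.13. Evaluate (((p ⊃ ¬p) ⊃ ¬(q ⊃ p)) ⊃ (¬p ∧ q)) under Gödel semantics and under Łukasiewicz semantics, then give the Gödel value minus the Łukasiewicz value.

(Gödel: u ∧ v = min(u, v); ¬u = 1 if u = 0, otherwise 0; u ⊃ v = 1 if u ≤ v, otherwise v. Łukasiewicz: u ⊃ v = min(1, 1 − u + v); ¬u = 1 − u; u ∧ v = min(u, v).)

Gödel evaluation:
  ¬p: Gödel ¬ of 0.13 = 0 (operand ≠ 0)
  (p ⊃ ¬p): 0.13 > 0, so result = 0
  (q ⊃ p): 0.87 > 0.13, so result = 0.13
  ¬(q ⊃ p): Gödel ¬ of 0.13 = 0 (operand ≠ 0)
  ((p ⊃ ¬p) ⊃ ¬(q ⊃ p)): 0 ≤ 0, so result = 1
  ¬p: Gödel ¬ of 0.13 = 0 (operand ≠ 0)
  (¬p ∧ q) = min(0, 0.87) = 0
  (((p ⊃ ¬p) ⊃ ¬(q ⊃ p)) ⊃ (¬p ∧ q)): 1 > 0, so result = 0
  Gödel value = 0
Łukasiewicz evaluation:
  ¬p: Łukasiewicz ¬ gives 1 − 0.13 = 0.87
  (p ⊃ ¬p): min(1, 1 − 0.13 + 0.87) = 1
  (q ⊃ p): min(1, 1 − 0.87 + 0.13) = 0.26
  ¬(q ⊃ p): Łukasiewicz ¬ gives 1 − 0.26 = 0.74
  ((p ⊃ ¬p) ⊃ ¬(q ⊃ p)): min(1, 1 − 1 + 0.74) = 0.74
  ¬p: Łukasiewicz ¬ gives 1 − 0.13 = 0.87
  (¬p ∧ q) = min(0.87, 0.87) = 0.87
  (((p ⊃ ¬p) ⊃ ¬(q ⊃ p)) ⊃ (¬p ∧ q)): min(1, 1 − 0.74 + 0.87) = 1
  Łukasiewicz value = 1
Difference: 0 − 1 = -1.00

-1.00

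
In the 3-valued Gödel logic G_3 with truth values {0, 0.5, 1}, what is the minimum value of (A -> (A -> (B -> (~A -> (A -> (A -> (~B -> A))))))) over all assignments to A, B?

1.00

Every assignment gives 1. For instance at A = 0, B = 0:
  ~A: Gödel ¬ of 0 = 1 (operand is 0)
  ~B: Gödel ¬ of 0 = 1 (operand is 0)
  (~B -> A): 1 > 0, so result = 0
  (A -> (~B -> A)): 0 ≤ 0, so result = 1
  (A -> (A -> (~B -> A))): 0 ≤ 1, so result = 1
  (~A -> (A -> (A -> (~B -> A)))): 1 ≤ 1, so result = 1
  (B -> (~A -> (A -> (A -> (~B -> A))))): 0 ≤ 1, so result = 1
  (A -> (B -> (~A -> (A -> (A -> (~B -> A)))))): 0 ≤ 1, so result = 1
  (A -> (A -> (B -> (~A -> (A -> (A -> (~B -> A))))))): 0 ≤ 1, so result = 1
All 9 assignments give value 1 — the formula is a G_3-tautology.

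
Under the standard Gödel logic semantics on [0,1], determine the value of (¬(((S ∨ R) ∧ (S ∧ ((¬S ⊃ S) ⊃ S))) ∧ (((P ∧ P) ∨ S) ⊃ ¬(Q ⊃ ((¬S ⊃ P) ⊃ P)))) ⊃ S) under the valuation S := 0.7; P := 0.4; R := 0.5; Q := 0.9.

(S ∨ R) = max(0.7, 0.5) = 0.7
¬S: Gödel ¬ of 0.7 = 0 (operand ≠ 0)
(¬S ⊃ S): 0 ≤ 0.7, so result = 1
((¬S ⊃ S) ⊃ S): 1 > 0.7, so result = 0.7
(S ∧ ((¬S ⊃ S) ⊃ S)) = min(0.7, 0.7) = 0.7
((S ∨ R) ∧ (S ∧ ((¬S ⊃ S) ⊃ S))) = min(0.7, 0.7) = 0.7
(P ∧ P) = min(0.4, 0.4) = 0.4
((P ∧ P) ∨ S) = max(0.4, 0.7) = 0.7
¬S: Gödel ¬ of 0.7 = 0 (operand ≠ 0)
(¬S ⊃ P): 0 ≤ 0.4, so result = 1
((¬S ⊃ P) ⊃ P): 1 > 0.4, so result = 0.4
(Q ⊃ ((¬S ⊃ P) ⊃ P)): 0.9 > 0.4, so result = 0.4
¬(Q ⊃ ((¬S ⊃ P) ⊃ P)): Gödel ¬ of 0.4 = 0 (operand ≠ 0)
(((P ∧ P) ∨ S) ⊃ ¬(Q ⊃ ((¬S ⊃ P) ⊃ P))): 0.7 > 0, so result = 0
(((S ∨ R) ∧ (S ∧ ((¬S ⊃ S) ⊃ S))) ∧ (((P ∧ P) ∨ S) ⊃ ¬(Q ⊃ ((¬S ⊃ P) ⊃ P)))) = min(0.7, 0) = 0
¬(((S ∨ R) ∧ (S ∧ ((¬S ⊃ S) ⊃ S))) ∧ (((P ∧ P) ∨ S) ⊃ ¬(Q ⊃ ((¬S ⊃ P) ⊃ P)))): Gödel ¬ of 0 = 1 (operand is 0)
(¬(((S ∨ R) ∧ (S ∧ ((¬S ⊃ S) ⊃ S))) ∧ (((P ∧ P) ∨ S) ⊃ ¬(Q ⊃ ((¬S ⊃ P) ⊃ P)))) ⊃ S): 1 > 0.7, so result = 0.7

0.70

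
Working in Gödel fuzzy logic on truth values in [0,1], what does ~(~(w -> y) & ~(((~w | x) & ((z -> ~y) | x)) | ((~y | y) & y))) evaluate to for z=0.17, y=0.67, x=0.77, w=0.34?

(w -> y): 0.34 ≤ 0.67, so result = 1
~(w -> y): Gödel ¬ of 1 = 0 (operand ≠ 0)
~w: Gödel ¬ of 0.34 = 0 (operand ≠ 0)
(~w | x) = max(0, 0.77) = 0.77
~y: Gödel ¬ of 0.67 = 0 (operand ≠ 0)
(z -> ~y): 0.17 > 0, so result = 0
((z -> ~y) | x) = max(0, 0.77) = 0.77
((~w | x) & ((z -> ~y) | x)) = min(0.77, 0.77) = 0.77
~y: Gödel ¬ of 0.67 = 0 (operand ≠ 0)
(~y | y) = max(0, 0.67) = 0.67
((~y | y) & y) = min(0.67, 0.67) = 0.67
(((~w | x) & ((z -> ~y) | x)) | ((~y | y) & y)) = max(0.77, 0.67) = 0.77
~(((~w | x) & ((z -> ~y) | x)) | ((~y | y) & y)): Gödel ¬ of 0.77 = 0 (operand ≠ 0)
(~(w -> y) & ~(((~w | x) & ((z -> ~y) | x)) | ((~y | y) & y))) = min(0, 0) = 0
~(~(w -> y) & ~(((~w | x) & ((z -> ~y) | x)) | ((~y | y) & y))): Gödel ¬ of 0 = 1 (operand is 0)

1.00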